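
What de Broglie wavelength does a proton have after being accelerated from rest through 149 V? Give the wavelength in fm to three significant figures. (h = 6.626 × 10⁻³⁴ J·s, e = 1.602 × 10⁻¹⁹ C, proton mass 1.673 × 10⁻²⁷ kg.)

λ = 2340 fm

KE = eV = 1.602 × 10⁻¹⁹ × 149.0 = 2.387 × 10⁻¹⁷ J.
p = √(2mKE) = √(2 × 1.673 × 10⁻²⁷ × 2.387 × 10⁻¹⁷) = 2.826 × 10⁻²² kg·m/s.
λ = h/p = 6.626 × 10⁻³⁴ / 2.826 × 10⁻²² = 2.34 × 10⁻¹² m = 2340 fm.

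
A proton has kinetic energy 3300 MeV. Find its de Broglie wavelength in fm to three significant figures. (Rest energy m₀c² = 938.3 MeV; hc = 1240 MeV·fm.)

Total energy E = KE + m₀c² = 3300 + 938.3 = 4238.3 MeV.
(pc)² = E² − (m₀c²)² = (4238.3)² − (938.3)² = 1.708 × 10⁷ MeV², so pc = 4133 MeV.
λ = hc/(pc) = 1240 MeV·fm / 4133 MeV = 0.300 fm.

λ = 0.300 fm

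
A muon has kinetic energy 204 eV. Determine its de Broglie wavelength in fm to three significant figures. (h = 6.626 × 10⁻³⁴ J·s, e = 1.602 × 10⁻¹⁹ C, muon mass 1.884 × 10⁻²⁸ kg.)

λ = 5970 fm

KE = 204 eV = 3.268 × 10⁻¹⁷ J.
p = √(2mKE) = √(2 × 1.884 × 10⁻²⁸ × 3.268 × 10⁻¹⁷) = 1.110 × 10⁻²² kg·m/s.
λ = h/p = 6.626 × 10⁻³⁴ / 1.110 × 10⁻²² = 5.97 × 10⁻¹² m = 5970 fm.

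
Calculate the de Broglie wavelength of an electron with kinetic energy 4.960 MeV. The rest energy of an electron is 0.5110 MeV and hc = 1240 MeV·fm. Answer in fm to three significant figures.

Total energy E = KE + m₀c² = 4.960 + 0.5110 = 5.4710 MeV.
(pc)² = E² − (m₀c²)² = (5.4710)² − (0.5110)² = 29.67 MeV², so pc = 5.447 MeV.
λ = hc/(pc) = 1240 MeV·fm / 5.447 MeV = 228 fm.

λ = 228 fm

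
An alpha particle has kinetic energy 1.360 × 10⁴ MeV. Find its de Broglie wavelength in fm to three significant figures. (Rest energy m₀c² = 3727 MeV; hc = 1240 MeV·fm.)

Total energy E = KE + m₀c² = 1.360 × 10⁴ + 3727 = 17327 MeV.
(pc)² = E² − (m₀c²)² = (17327)² − (3727)² = 2.863 × 10⁸ MeV², so pc = 1.692 × 10⁴ MeV.
λ = hc/(pc) = 1240 MeV·fm / 1.692 × 10⁴ MeV = 0.0733 fm.

λ = 0.0733 fm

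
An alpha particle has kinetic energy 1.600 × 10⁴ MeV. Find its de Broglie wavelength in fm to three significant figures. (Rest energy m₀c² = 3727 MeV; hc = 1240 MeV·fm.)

λ = 0.0640 fm

Total energy E = KE + m₀c² = 1.600 × 10⁴ + 3727 = 19727 MeV.
(pc)² = E² − (m₀c²)² = (19727)² − (3727)² = 3.753 × 10⁸ MeV², so pc = 1.937 × 10⁴ MeV.
λ = hc/(pc) = 1240 MeV·fm / 1.937 × 10⁴ MeV = 0.0640 fm.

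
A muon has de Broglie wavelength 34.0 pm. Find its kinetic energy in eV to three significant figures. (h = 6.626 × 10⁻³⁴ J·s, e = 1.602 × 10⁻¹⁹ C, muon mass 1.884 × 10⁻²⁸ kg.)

p = h/λ = 6.626 × 10⁻³⁴ / 3.400 × 10⁻¹¹ = 1.949 × 10⁻²³ kg·m/s.
KE = p²/(2m) = (1.949 × 10⁻²³)² / (2 × 1.884 × 10⁻²⁸) = 1.008 × 10⁻¹⁸ J = 6.29 eV.

KE = 6.29 eV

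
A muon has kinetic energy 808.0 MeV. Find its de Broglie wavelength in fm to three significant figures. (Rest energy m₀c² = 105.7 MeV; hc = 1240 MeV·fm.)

Total energy E = KE + m₀c² = 808.0 + 105.7 = 913.7 MeV.
(pc)² = E² − (m₀c²)² = (913.7)² − (105.7)² = 8.237 × 10⁵ MeV², so pc = 907.6 MeV.
λ = hc/(pc) = 1240 MeV·fm / 907.6 MeV = 1.37 fm.

λ = 1.37 fm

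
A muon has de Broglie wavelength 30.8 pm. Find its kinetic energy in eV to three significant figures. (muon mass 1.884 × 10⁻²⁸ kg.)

KE = 7.67 eV

p = h/λ = 6.626 × 10⁻³⁴ / 3.080 × 10⁻¹¹ = 2.151 × 10⁻²³ kg·m/s.
KE = p²/(2m) = (2.151 × 10⁻²³)² / (2 × 1.884 × 10⁻²⁸) = 1.228 × 10⁻¹⁸ J = 7.67 eV.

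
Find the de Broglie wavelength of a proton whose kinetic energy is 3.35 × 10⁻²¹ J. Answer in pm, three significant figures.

p = √(2mKE) = √(2 × 1.673 × 10⁻²⁷ × 3.350 × 10⁻²¹) = 3.348 × 10⁻²⁴ kg·m/s.
λ = h/p = 6.626 × 10⁻³⁴ / 3.348 × 10⁻²⁴ = 1.98 × 10⁻¹⁰ m = 198 pm.

λ = 198 pm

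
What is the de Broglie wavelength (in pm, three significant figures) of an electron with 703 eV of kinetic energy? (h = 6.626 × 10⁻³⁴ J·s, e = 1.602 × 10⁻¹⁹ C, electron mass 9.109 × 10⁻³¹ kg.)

λ = 46.3 pm

KE = 703 eV = 1.126 × 10⁻¹⁶ J.
p = √(2mKE) = √(2 × 9.109 × 10⁻³¹ × 1.126 × 10⁻¹⁶) = 1.432 × 10⁻²³ kg·m/s.
λ = h/p = 6.626 × 10⁻³⁴ / 1.432 × 10⁻²³ = 4.63 × 10⁻¹¹ m = 46.3 pm.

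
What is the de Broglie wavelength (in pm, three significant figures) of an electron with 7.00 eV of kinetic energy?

λ = 464 pm

KE = 7.00 eV = 1.121 × 10⁻¹⁸ J.
p = √(2mKE) = √(2 × 9.109 × 10⁻³¹ × 1.121 × 10⁻¹⁸) = 1.429 × 10⁻²⁴ kg·m/s.
λ = h/p = 6.626 × 10⁻³⁴ / 1.429 × 10⁻²⁴ = 4.64 × 10⁻¹⁰ m = 464 pm.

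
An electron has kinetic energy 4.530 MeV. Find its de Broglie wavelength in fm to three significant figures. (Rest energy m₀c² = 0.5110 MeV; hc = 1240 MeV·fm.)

Total energy E = KE + m₀c² = 4.530 + 0.5110 = 5.0410 MeV.
(pc)² = E² − (m₀c²)² = (5.0410)² − (0.5110)² = 25.15 MeV², so pc = 5.015 MeV.
λ = hc/(pc) = 1240 MeV·fm / 5.015 MeV = 247 fm.

λ = 247 fm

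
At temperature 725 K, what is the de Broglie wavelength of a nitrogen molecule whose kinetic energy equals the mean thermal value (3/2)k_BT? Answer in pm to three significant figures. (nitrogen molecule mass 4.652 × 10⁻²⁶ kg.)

KE = (3/2)k_BT = 1.5 × 1.381 × 10⁻²³ × 725 = 1.502 × 10⁻²⁰ J.
p = √(2mKE) = √(2 × 4.652 × 10⁻²⁶ × 1.502 × 10⁻²⁰) = 3.738 × 10⁻²³ kg·m/s.
λ = h/p = 1.77 × 10⁻¹¹ m = 17.7 pm.

λ = 17.7 pm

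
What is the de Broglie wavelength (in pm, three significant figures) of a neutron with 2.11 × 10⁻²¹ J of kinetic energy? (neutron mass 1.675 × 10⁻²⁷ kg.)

λ = 249 pm

p = √(2mKE) = √(2 × 1.675 × 10⁻²⁷ × 2.110 × 10⁻²¹) = 2.659 × 10⁻²⁴ kg·m/s.
λ = h/p = 6.626 × 10⁻³⁴ / 2.659 × 10⁻²⁴ = 2.49 × 10⁻¹⁰ m = 249 pm.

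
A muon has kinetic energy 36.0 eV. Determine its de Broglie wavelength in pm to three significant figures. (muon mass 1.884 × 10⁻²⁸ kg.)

λ = 14.2 pm

KE = 36.0 eV = 5.767 × 10⁻¹⁸ J.
p = √(2mKE) = √(2 × 1.884 × 10⁻²⁸ × 5.767 × 10⁻¹⁸) = 4.662 × 10⁻²³ kg·m/s.
λ = h/p = 6.626 × 10⁻³⁴ / 4.662 × 10⁻²³ = 1.42 × 10⁻¹¹ m = 14.2 pm.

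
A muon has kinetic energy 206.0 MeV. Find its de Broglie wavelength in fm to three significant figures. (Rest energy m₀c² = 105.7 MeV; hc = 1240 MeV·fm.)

Total energy E = KE + m₀c² = 206.0 + 105.7 = 311.7 MeV.
(pc)² = E² − (m₀c²)² = (311.7)² − (105.7)² = 8.598 × 10⁴ MeV², so pc = 293.2 MeV.
λ = hc/(pc) = 1240 MeV·fm / 293.2 MeV = 4.23 fm.

λ = 4.23 fm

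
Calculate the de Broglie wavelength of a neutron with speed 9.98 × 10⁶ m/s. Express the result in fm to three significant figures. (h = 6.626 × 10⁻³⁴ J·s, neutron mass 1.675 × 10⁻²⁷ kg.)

λ = 39.6 fm

p = mv = 1.675 × 10⁻²⁷ × 9.98 × 10⁶ = 1.672 × 10⁻²⁰ kg·m/s.
λ = h/p = 6.626 × 10⁻³⁴ / 1.672 × 10⁻²⁰ = 3.96 × 10⁻¹⁴ m = 39.6 fm.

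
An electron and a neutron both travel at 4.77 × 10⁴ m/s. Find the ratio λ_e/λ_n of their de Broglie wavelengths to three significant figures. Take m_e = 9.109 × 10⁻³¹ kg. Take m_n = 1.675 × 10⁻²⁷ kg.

λ_e/λ_n = 1840

At fixed v, p = mv so λ = h/(mv) ∝ 1/m.
λ_e/λ_n = m_n/m_e = 1.675 × 10⁻²⁷/9.109 × 10⁻³¹ = 1840.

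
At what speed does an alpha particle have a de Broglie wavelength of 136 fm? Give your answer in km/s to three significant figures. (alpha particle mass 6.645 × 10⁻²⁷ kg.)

p = h/λ = 6.626 × 10⁻³⁴ / 1.360 × 10⁻¹³ = 4.872 × 10⁻²¹ kg·m/s.
v = p/m = 4.872 × 10⁻²¹ / 6.645 × 10⁻²⁷ = 7.33 × 10⁵ m/s = 733 km/s.

v = 733 km/s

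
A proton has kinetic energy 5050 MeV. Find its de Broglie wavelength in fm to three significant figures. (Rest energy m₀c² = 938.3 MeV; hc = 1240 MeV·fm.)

λ = 0.210 fm

Total energy E = KE + m₀c² = 5050 + 938.3 = 5988.3 MeV.
(pc)² = E² − (m₀c²)² = (5988.3)² − (938.3)² = 3.498 × 10⁷ MeV², so pc = 5914 MeV.
λ = hc/(pc) = 1240 MeV·fm / 5914 MeV = 0.210 fm.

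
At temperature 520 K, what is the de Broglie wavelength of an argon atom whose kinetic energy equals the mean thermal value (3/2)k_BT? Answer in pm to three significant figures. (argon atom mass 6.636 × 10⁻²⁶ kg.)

KE = (3/2)k_BT = 1.5 × 1.381 × 10⁻²³ × 520 = 1.077 × 10⁻²⁰ J.
p = √(2mKE) = √(2 × 6.636 × 10⁻²⁶ × 1.077 × 10⁻²⁰) = 3.781 × 10⁻²³ kg·m/s.
λ = h/p = 1.75 × 10⁻¹¹ m = 17.5 pm.

λ = 17.5 pm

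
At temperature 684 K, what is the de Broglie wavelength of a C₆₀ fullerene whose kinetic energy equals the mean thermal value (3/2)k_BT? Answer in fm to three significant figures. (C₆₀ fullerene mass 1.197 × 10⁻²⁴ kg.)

λ = 3600 fm

KE = (3/2)k_BT = 1.5 × 1.381 × 10⁻²³ × 684 = 1.417 × 10⁻²⁰ J.
p = √(2mKE) = √(2 × 1.197 × 10⁻²⁴ × 1.417 × 10⁻²⁰) = 1.842 × 10⁻²² kg·m/s.
λ = h/p = 3.60 × 10⁻¹² m = 3600 fm.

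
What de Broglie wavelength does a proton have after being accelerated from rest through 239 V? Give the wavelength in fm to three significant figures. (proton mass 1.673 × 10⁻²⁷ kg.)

λ = 1850 fm

KE = eV = 1.602 × 10⁻¹⁹ × 239.0 = 3.829 × 10⁻¹⁷ J.
p = √(2mKE) = √(2 × 1.673 × 10⁻²⁷ × 3.829 × 10⁻¹⁷) = 3.579 × 10⁻²² kg·m/s.
λ = h/p = 6.626 × 10⁻³⁴ / 3.579 × 10⁻²² = 1.85 × 10⁻¹² m = 1850 fm.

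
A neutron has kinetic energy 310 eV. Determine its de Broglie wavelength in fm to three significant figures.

λ = 1620 fm

KE = 310 eV = 4.966 × 10⁻¹⁷ J.
p = √(2mKE) = √(2 × 1.675 × 10⁻²⁷ × 4.966 × 10⁻¹⁷) = 4.079 × 10⁻²² kg·m/s.
λ = h/p = 6.626 × 10⁻³⁴ / 4.079 × 10⁻²² = 1.62 × 10⁻¹² m = 1620 fm.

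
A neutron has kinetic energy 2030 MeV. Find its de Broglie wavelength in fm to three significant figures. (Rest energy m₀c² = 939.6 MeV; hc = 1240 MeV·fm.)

Total energy E = KE + m₀c² = 2030 + 939.6 = 2969.6 MeV.
(pc)² = E² − (m₀c²)² = (2969.6)² − (939.6)² = 7.936 × 10⁶ MeV², so pc = 2817 MeV.
λ = hc/(pc) = 1240 MeV·fm / 2817 MeV = 0.440 fm.

λ = 0.440 fm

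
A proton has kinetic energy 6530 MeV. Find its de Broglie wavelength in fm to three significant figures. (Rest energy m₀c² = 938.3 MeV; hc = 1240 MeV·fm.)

Total energy E = KE + m₀c² = 6530 + 938.3 = 7468.3 MeV.
(pc)² = E² − (m₀c²)² = (7468.3)² − (938.3)² = 5.490 × 10⁷ MeV², so pc = 7409 MeV.
λ = hc/(pc) = 1240 MeV·fm / 7409 MeV = 0.167 fm.

λ = 0.167 fm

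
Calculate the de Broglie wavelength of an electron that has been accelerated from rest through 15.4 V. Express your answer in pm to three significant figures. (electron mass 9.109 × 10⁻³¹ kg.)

KE = eV = 1.602 × 10⁻¹⁹ × 15.40 = 2.467 × 10⁻¹⁸ J.
p = √(2mKE) = √(2 × 9.109 × 10⁻³¹ × 2.467 × 10⁻¹⁸) = 2.120 × 10⁻²⁴ kg·m/s.
λ = h/p = 6.626 × 10⁻³⁴ / 2.120 × 10⁻²⁴ = 3.13 × 10⁻¹⁰ m = 313 pm.

λ = 313 pm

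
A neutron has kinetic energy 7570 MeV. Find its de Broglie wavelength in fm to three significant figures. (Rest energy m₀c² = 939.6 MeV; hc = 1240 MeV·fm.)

Total energy E = KE + m₀c² = 7570 + 939.6 = 8509.6 MeV.
(pc)² = E² − (m₀c²)² = (8509.6)² − (939.6)² = 7.153 × 10⁷ MeV², so pc = 8458 MeV.
λ = hc/(pc) = 1240 MeV·fm / 8458 MeV = 0.147 fm.

λ = 0.147 fm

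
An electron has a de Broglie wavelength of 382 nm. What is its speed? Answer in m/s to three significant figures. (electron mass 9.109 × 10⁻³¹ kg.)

v = 1900 m/s

p = h/λ = 6.626 × 10⁻³⁴ / 3.820 × 10⁻⁷ = 1.735 × 10⁻²⁷ kg·m/s.
v = p/m = 1.735 × 10⁻²⁷ / 9.109 × 10⁻³¹ = 1.90 × 10³ m/s = 1900 m/s.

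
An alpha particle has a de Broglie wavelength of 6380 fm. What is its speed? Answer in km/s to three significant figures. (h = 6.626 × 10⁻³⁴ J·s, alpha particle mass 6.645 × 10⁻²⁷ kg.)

p = h/λ = 6.626 × 10⁻³⁴ / 6.380 × 10⁻¹² = 1.039 × 10⁻²² kg·m/s.
v = p/m = 1.039 × 10⁻²² / 6.645 × 10⁻²⁷ = 1.56 × 10⁴ m/s = 15.6 km/s.

v = 15.6 km/s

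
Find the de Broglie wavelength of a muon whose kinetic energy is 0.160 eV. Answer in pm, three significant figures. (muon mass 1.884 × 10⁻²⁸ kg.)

KE = 0.160 eV = 2.563 × 10⁻²⁰ J.
p = √(2mKE) = √(2 × 1.884 × 10⁻²⁸ × 2.563 × 10⁻²⁰) = 3.108 × 10⁻²⁴ kg·m/s.
λ = h/p = 6.626 × 10⁻³⁴ / 3.108 × 10⁻²⁴ = 2.13 × 10⁻¹⁰ m = 213 pm.

λ = 213 pm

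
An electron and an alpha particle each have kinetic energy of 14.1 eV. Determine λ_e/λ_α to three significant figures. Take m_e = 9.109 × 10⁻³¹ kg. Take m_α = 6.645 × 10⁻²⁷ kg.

At fixed KE, p = √(2mKE) so λ = h/p ∝ 1/√m.
λ_e/λ_α = √(m_α/m_e) = √(6.645 × 10⁻²⁷/9.109 × 10⁻³¹) = √(7295) = 85.4.

λ_e/λ_α = 85.4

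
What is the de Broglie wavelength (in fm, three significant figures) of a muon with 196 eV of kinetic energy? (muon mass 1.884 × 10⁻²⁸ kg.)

λ = 6090 fm

KE = 196 eV = 3.140 × 10⁻¹⁷ J.
p = √(2mKE) = √(2 × 1.884 × 10⁻²⁸ × 3.140 × 10⁻¹⁷) = 1.088 × 10⁻²² kg·m/s.
λ = h/p = 6.626 × 10⁻³⁴ / 1.088 × 10⁻²² = 6.09 × 10⁻¹² m = 6090 fm.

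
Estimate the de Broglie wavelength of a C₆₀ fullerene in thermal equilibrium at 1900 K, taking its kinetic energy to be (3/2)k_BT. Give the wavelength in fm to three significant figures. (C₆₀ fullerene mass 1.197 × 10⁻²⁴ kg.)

KE = (3/2)k_BT = 1.5 × 1.381 × 10⁻²³ × 1900 = 3.936 × 10⁻²⁰ J.
p = √(2mKE) = √(2 × 1.197 × 10⁻²⁴ × 3.936 × 10⁻²⁰) = 3.070 × 10⁻²² kg·m/s.
λ = h/p = 2.16 × 10⁻¹² m = 2160 fm.

λ = 2160 fm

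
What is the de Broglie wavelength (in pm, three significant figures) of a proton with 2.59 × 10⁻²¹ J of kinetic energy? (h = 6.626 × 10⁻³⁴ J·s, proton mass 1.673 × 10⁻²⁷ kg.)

p = √(2mKE) = √(2 × 1.673 × 10⁻²⁷ × 2.590 × 10⁻²¹) = 2.944 × 10⁻²⁴ kg·m/s.
λ = h/p = 6.626 × 10⁻³⁴ / 2.944 × 10⁻²⁴ = 2.25 × 10⁻¹⁰ m = 225 pm.

λ = 225 pm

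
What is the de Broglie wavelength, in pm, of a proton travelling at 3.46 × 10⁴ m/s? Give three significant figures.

λ = 11.4 pm

p = mv = 1.673 × 10⁻²⁷ × 3.46 × 10⁴ = 5.789 × 10⁻²³ kg·m/s.
λ = h/p = 6.626 × 10⁻³⁴ / 5.789 × 10⁻²³ = 1.14 × 10⁻¹¹ m = 11.4 pm.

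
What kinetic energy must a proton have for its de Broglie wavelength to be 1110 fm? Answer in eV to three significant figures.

p = h/λ = 6.626 × 10⁻³⁴ / 1.110 × 10⁻¹² = 5.969 × 10⁻²² kg·m/s.
KE = p²/(2m) = (5.969 × 10⁻²²)² / (2 × 1.673 × 10⁻²⁷) = 1.065 × 10⁻¹⁶ J = 665 eV.

KE = 665 eV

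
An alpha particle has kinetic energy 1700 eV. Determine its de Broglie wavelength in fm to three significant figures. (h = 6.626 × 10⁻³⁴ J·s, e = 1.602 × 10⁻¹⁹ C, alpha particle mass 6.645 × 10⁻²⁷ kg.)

λ = 348 fm

KE = 1700 eV = 2.723 × 10⁻¹⁶ J.
p = √(2mKE) = √(2 × 6.645 × 10⁻²⁷ × 2.723 × 10⁻¹⁶) = 1.902 × 10⁻²¹ kg·m/s.
λ = h/p = 6.626 × 10⁻³⁴ / 1.902 × 10⁻²¹ = 3.48 × 10⁻¹³ m = 348 fm.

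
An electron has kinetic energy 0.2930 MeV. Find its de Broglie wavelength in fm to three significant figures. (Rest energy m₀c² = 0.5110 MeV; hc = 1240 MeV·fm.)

Total energy E = KE + m₀c² = 0.2930 + 0.5110 = 0.8040 MeV.
(pc)² = E² − (m₀c²)² = (0.8040)² − (0.5110)² = 0.3853 MeV², so pc = 0.6207 MeV.
λ = hc/(pc) = 1240 MeV·fm / 0.6207 MeV = 2000 fm.

λ = 2000 fm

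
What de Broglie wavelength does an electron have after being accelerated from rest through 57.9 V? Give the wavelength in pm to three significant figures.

KE = eV = 1.602 × 10⁻¹⁹ × 57.90 = 9.276 × 10⁻¹⁸ J.
p = √(2mKE) = √(2 × 9.109 × 10⁻³¹ × 9.276 × 10⁻¹⁸) = 4.111 × 10⁻²⁴ kg·m/s.
λ = h/p = 6.626 × 10⁻³⁴ / 4.111 × 10⁻²⁴ = 1.61 × 10⁻¹⁰ m = 161 pm.

λ = 161 pm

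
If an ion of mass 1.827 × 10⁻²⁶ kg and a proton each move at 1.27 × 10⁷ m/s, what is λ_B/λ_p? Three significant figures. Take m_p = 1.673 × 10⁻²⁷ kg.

λ_B/λ_p = 0.0916

At fixed v, p = mv so λ = h/(mv) ∝ 1/m.
λ_B/λ_p = m_p/m_B = 1.673 × 10⁻²⁷/1.827 × 10⁻²⁶ = 0.0916.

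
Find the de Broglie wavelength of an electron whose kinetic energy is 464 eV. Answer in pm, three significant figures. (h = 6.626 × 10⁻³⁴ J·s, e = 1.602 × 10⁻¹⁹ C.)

λ = 56.9 pm

KE = 464 eV = 7.433 × 10⁻¹⁷ J.
p = √(2mKE) = √(2 × 9.109 × 10⁻³¹ × 7.433 × 10⁻¹⁷) = 1.164 × 10⁻²³ kg·m/s.
λ = h/p = 6.626 × 10⁻³⁴ / 1.164 × 10⁻²³ = 5.69 × 10⁻¹¹ m = 56.9 pm.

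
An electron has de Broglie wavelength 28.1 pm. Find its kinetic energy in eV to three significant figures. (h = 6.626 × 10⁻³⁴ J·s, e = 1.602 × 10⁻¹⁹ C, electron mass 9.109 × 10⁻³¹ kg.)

p = h/λ = 6.626 × 10⁻³⁴ / 2.810 × 10⁻¹¹ = 2.358 × 10⁻²³ kg·m/s.
KE = p²/(2m) = (2.358 × 10⁻²³)² / (2 × 9.109 × 10⁻³¹) = 3.052 × 10⁻¹⁶ J = 1910 eV.

KE = 1910 eV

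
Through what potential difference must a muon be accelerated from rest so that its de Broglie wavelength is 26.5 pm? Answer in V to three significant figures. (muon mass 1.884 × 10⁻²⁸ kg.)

p = h/λ = 6.626 × 10⁻³⁴ / 2.650 × 10⁻¹¹ = 2.500 × 10⁻²³ kg·m/s.
KE = p²/(2m) = 1.659 × 10⁻¹⁸ J.
V = KE/e = 1.659 × 10⁻¹⁸ / (1.602 × 10⁻¹⁹) = 10.4 V.

V = 10.4 V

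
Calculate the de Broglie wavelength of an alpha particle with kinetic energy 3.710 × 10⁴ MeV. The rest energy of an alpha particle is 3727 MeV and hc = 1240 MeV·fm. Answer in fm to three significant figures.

λ = 0.0305 fm

Total energy E = KE + m₀c² = 3.710 × 10⁴ + 3727 = 40827 MeV.
(pc)² = E² − (m₀c²)² = (40827)² − (3727)² = 1.653 × 10⁹ MeV², so pc = 4.066 × 10⁴ MeV.
λ = hc/(pc) = 1240 MeV·fm / 4.066 × 10⁴ MeV = 0.0305 fm.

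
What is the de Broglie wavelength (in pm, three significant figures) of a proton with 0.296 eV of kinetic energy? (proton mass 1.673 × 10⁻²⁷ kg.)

λ = 52.6 pm

KE = 0.296 eV = 4.742 × 10⁻²⁰ J.
p = √(2mKE) = √(2 × 1.673 × 10⁻²⁷ × 4.742 × 10⁻²⁰) = 1.260 × 10⁻²³ kg·m/s.
λ = h/p = 6.626 × 10⁻³⁴ / 1.260 × 10⁻²³ = 5.26 × 10⁻¹¹ m = 52.6 pm.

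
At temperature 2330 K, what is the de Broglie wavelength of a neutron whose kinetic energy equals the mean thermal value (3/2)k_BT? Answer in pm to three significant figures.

λ = 52.1 pm

KE = (3/2)k_BT = 1.5 × 1.381 × 10⁻²³ × 2330 = 4.827 × 10⁻²⁰ J.
p = √(2mKE) = √(2 × 1.675 × 10⁻²⁷ × 4.827 × 10⁻²⁰) = 1.272 × 10⁻²³ kg·m/s.
λ = h/p = 5.21 × 10⁻¹¹ m = 52.1 pm.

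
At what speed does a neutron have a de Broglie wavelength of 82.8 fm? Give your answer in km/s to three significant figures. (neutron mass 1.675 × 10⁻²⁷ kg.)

p = h/λ = 6.626 × 10⁻³⁴ / 8.280 × 10⁻¹⁴ = 8.002 × 10⁻²¹ kg·m/s.
v = p/m = 8.002 × 10⁻²¹ / 1.675 × 10⁻²⁷ = 4.78 × 10⁶ m/s = 4780 km/s.

v = 4780 km/s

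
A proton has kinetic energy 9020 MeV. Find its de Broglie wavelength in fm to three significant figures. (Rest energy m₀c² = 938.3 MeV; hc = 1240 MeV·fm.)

λ = 0.125 fm

Total energy E = KE + m₀c² = 9020 + 938.3 = 9958.3 MeV.
(pc)² = E² − (m₀c²)² = (9958.3)² − (938.3)² = 9.829 × 10⁷ MeV², so pc = 9914 MeV.
λ = hc/(pc) = 1240 MeV·fm / 9914 MeV = 0.125 fm.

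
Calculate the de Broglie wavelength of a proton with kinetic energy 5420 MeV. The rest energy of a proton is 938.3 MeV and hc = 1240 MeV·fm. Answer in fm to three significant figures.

λ = 0.197 fm

Total energy E = KE + m₀c² = 5420 + 938.3 = 6358.3 MeV.
(pc)² = E² − (m₀c²)² = (6358.3)² − (938.3)² = 3.955 × 10⁷ MeV², so pc = 6289 MeV.
λ = hc/(pc) = 1240 MeV·fm / 6289 MeV = 0.197 fm.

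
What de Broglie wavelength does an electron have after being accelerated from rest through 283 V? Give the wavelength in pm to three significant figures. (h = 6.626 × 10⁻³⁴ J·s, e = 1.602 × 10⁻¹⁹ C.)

KE = eV = 1.602 × 10⁻¹⁹ × 283.0 = 4.534 × 10⁻¹⁷ J.
p = √(2mKE) = √(2 × 9.109 × 10⁻³¹ × 4.534 × 10⁻¹⁷) = 9.088 × 10⁻²⁴ kg·m/s.
λ = h/p = 6.626 × 10⁻³⁴ / 9.088 × 10⁻²⁴ = 7.29 × 10⁻¹¹ m = 72.9 pm.

λ = 72.9 pm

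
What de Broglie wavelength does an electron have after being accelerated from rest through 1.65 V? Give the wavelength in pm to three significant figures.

λ = 955 pm

KE = eV = 1.602 × 10⁻¹⁹ × 1.650 = 2.643 × 10⁻¹⁹ J.
p = √(2mKE) = √(2 × 9.109 × 10⁻³¹ × 2.643 × 10⁻¹⁹) = 6.939 × 10⁻²⁵ kg·m/s.
λ = h/p = 6.626 × 10⁻³⁴ / 6.939 × 10⁻²⁵ = 9.55 × 10⁻¹⁰ m = 955 pm.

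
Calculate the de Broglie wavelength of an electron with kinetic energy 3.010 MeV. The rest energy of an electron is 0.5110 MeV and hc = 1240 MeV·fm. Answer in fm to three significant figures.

Total energy E = KE + m₀c² = 3.010 + 0.5110 = 3.5210 MeV.
(pc)² = E² − (m₀c²)² = (3.5210)² − (0.5110)² = 12.14 MeV², so pc = 3.484 MeV.
λ = hc/(pc) = 1240 MeV·fm / 3.484 MeV = 356 fm.

λ = 356 fm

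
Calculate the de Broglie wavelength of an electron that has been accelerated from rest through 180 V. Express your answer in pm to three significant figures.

KE = eV = 1.602 × 10⁻¹⁹ × 180.0 = 2.884 × 10⁻¹⁷ J.
p = √(2mKE) = √(2 × 9.109 × 10⁻³¹ × 2.884 × 10⁻¹⁷) = 7.248 × 10⁻²⁴ kg·m/s.
λ = h/p = 6.626 × 10⁻³⁴ / 7.248 × 10⁻²⁴ = 9.14 × 10⁻¹¹ m = 91.4 pm.

λ = 91.4 pm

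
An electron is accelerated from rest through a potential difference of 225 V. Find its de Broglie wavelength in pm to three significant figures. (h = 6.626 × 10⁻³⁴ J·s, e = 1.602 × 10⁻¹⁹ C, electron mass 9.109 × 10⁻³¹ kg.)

λ = 81.8 pm

KE = eV = 1.602 × 10⁻¹⁹ × 225.0 = 3.605 × 10⁻¹⁷ J.
p = √(2mKE) = √(2 × 9.109 × 10⁻³¹ × 3.605 × 10⁻¹⁷) = 8.104 × 10⁻²⁴ kg·m/s.
λ = h/p = 6.626 × 10⁻³⁴ / 8.104 × 10⁻²⁴ = 8.18 × 10⁻¹¹ m = 81.8 pm.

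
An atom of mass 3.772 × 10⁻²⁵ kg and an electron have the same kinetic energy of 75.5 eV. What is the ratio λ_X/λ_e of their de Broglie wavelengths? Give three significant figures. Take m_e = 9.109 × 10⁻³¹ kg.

At fixed KE, p = √(2mKE) so λ = h/p ∝ 1/√m.
λ_X/λ_e = √(m_e/m_X) = √(9.109 × 10⁻³¹/3.772 × 10⁻²⁵) = √(2.415 × 10⁻⁶) = 1.55 × 10⁻³.

λ_X/λ_e = 1.55 × 10⁻³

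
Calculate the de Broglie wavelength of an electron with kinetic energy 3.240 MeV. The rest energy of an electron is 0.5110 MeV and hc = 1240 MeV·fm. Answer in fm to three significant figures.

Total energy E = KE + m₀c² = 3.240 + 0.5110 = 3.7510 MeV.
(pc)² = E² − (m₀c²)² = (3.7510)² − (0.5110)² = 13.81 MeV², so pc = 3.716 MeV.
λ = hc/(pc) = 1240 MeV·fm / 3.716 MeV = 334 fm.

λ = 334 fm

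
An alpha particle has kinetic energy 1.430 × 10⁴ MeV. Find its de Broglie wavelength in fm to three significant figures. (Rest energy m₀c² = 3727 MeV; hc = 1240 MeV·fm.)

Total energy E = KE + m₀c² = 1.430 × 10⁴ + 3727 = 18027 MeV.
(pc)² = E² − (m₀c²)² = (18027)² − (3727)² = 3.111 × 10⁸ MeV², so pc = 1.764 × 10⁴ MeV.
λ = hc/(pc) = 1240 MeV·fm / 1.764 × 10⁴ MeV = 0.0703 fm.

λ = 0.0703 fm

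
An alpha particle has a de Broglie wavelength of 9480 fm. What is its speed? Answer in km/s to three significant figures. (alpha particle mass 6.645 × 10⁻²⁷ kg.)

v = 10.5 km/s

p = h/λ = 6.626 × 10⁻³⁴ / 9.480 × 10⁻¹² = 6.989 × 10⁻²³ kg·m/s.
v = p/m = 6.989 × 10⁻²³ / 6.645 × 10⁻²⁷ = 1.05 × 10⁴ m/s = 10.5 km/s.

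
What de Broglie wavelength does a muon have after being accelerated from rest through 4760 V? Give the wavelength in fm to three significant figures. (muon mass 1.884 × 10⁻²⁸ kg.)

λ = 1240 fm

KE = eV = 1.602 × 10⁻¹⁹ × 4760 = 7.626 × 10⁻¹⁶ J.
p = √(2mKE) = √(2 × 1.884 × 10⁻²⁸ × 7.626 × 10⁻¹⁶) = 5.360 × 10⁻²² kg·m/s.
λ = h/p = 6.626 × 10⁻³⁴ / 5.360 × 10⁻²² = 1.24 × 10⁻¹² m = 1240 fm.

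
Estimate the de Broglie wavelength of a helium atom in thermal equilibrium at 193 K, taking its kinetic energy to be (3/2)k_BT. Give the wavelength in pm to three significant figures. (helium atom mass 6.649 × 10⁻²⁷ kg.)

KE = (3/2)k_BT = 1.5 × 1.381 × 10⁻²³ × 193 = 3.998 × 10⁻²¹ J.
p = √(2mKE) = √(2 × 6.649 × 10⁻²⁷ × 3.998 × 10⁻²¹) = 7.291 × 10⁻²⁴ kg·m/s.
λ = h/p = 9.09 × 10⁻¹¹ m = 90.9 pm.

λ = 90.9 pm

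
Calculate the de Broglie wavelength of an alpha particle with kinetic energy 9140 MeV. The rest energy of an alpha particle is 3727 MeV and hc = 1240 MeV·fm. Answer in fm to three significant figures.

λ = 0.101 fm

Total energy E = KE + m₀c² = 9140 + 3727 = 12867 MeV.
(pc)² = E² − (m₀c²)² = (12867)² − (3727)² = 1.517 × 10⁸ MeV², so pc = 1.232 × 10⁴ MeV.
λ = hc/(pc) = 1240 MeV·fm / 1.232 × 10⁴ MeV = 0.101 fm.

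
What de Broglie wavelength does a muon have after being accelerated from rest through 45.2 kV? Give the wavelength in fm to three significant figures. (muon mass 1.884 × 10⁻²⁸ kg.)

λ = 401 fm

KE = eV = 1.602 × 10⁻¹⁹ × 4.520 × 10⁴ = 7.241 × 10⁻¹⁵ J.
p = √(2mKE) = √(2 × 1.884 × 10⁻²⁸ × 7.241 × 10⁻¹⁵) = 1.652 × 10⁻²¹ kg·m/s.
λ = h/p = 6.626 × 10⁻³⁴ / 1.652 × 10⁻²¹ = 4.01 × 10⁻¹³ m = 401 fm.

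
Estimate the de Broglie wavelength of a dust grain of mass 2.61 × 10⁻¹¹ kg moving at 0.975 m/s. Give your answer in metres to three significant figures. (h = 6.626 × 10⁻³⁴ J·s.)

p = mv = 2.61 × 10⁻¹¹ × 0.975 = 2.545 × 10⁻¹¹ kg·m/s.
λ = h/p = 6.626 × 10⁻³⁴ / 2.545 × 10⁻¹¹ = 2.60 × 10⁻²³ m.

λ = 2.60 × 10⁻²³ m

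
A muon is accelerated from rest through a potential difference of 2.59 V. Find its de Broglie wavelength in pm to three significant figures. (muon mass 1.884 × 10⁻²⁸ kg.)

KE = eV = 1.602 × 10⁻¹⁹ × 2.590 = 4.149 × 10⁻¹⁹ J.
p = √(2mKE) = √(2 × 1.884 × 10⁻²⁸ × 4.149 × 10⁻¹⁹) = 1.250 × 10⁻²³ kg·m/s.
λ = h/p = 6.626 × 10⁻³⁴ / 1.250 × 10⁻²³ = 5.30 × 10⁻¹¹ m = 53.0 pm.

λ = 53.0 pm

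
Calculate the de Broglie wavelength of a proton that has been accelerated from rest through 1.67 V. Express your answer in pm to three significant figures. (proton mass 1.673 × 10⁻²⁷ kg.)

KE = eV = 1.602 × 10⁻¹⁹ × 1.670 = 2.675 × 10⁻¹⁹ J.
p = √(2mKE) = √(2 × 1.673 × 10⁻²⁷ × 2.675 × 10⁻¹⁹) = 2.992 × 10⁻²³ kg·m/s.
λ = h/p = 6.626 × 10⁻³⁴ / 2.992 × 10⁻²³ = 2.21 × 10⁻¹¹ m = 22.1 pm.

λ = 22.1 pm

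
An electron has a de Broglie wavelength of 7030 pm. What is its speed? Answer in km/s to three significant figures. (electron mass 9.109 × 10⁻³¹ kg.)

p = h/λ = 6.626 × 10⁻³⁴ / 7.030 × 10⁻⁹ = 9.425 × 10⁻²⁶ kg·m/s.
v = p/m = 9.425 × 10⁻²⁶ / 9.109 × 10⁻³¹ = 1.03 × 10⁵ m/s = 103 km/s.

v = 103 km/s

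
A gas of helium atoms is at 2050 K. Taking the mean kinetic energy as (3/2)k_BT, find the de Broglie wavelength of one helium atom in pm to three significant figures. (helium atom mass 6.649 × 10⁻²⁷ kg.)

λ = 27.9 pm

KE = (3/2)k_BT = 1.5 × 1.381 × 10⁻²³ × 2050 = 4.247 × 10⁻²⁰ J.
p = √(2mKE) = √(2 × 6.649 × 10⁻²⁷ × 4.247 × 10⁻²⁰) = 2.376 × 10⁻²³ kg·m/s.
λ = h/p = 2.79 × 10⁻¹¹ m = 27.9 pm.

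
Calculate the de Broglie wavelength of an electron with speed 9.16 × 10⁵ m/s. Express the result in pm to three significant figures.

p = mv = 9.109 × 10⁻³¹ × 9.16 × 10⁵ = 8.344 × 10⁻²⁵ kg·m/s.
λ = h/p = 6.626 × 10⁻³⁴ / 8.344 × 10⁻²⁵ = 7.94 × 10⁻¹⁰ m = 794 pm.

λ = 794 pm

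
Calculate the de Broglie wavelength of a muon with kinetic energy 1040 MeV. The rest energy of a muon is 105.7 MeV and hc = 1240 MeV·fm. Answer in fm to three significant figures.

Total energy E = KE + m₀c² = 1040 + 105.7 = 1145.7 MeV.
(pc)² = E² − (m₀c²)² = (1145.7)² − (105.7)² = 1.301 × 10⁶ MeV², so pc = 1141 MeV.
λ = hc/(pc) = 1240 MeV·fm / 1141 MeV = 1.09 fm.

λ = 1.09 fm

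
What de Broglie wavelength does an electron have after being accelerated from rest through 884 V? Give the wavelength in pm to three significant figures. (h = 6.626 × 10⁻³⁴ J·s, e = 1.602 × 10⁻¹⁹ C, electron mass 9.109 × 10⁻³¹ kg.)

KE = eV = 1.602 × 10⁻¹⁹ × 884.0 = 1.416 × 10⁻¹⁶ J.
p = √(2mKE) = √(2 × 9.109 × 10⁻³¹ × 1.416 × 10⁻¹⁶) = 1.606 × 10⁻²³ kg·m/s.
λ = h/p = 6.626 × 10⁻³⁴ / 1.606 × 10⁻²³ = 4.13 × 10⁻¹¹ m = 41.3 pm.

λ = 41.3 pm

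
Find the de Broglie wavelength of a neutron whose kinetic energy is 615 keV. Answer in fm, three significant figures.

KE = 615 keV = 9.852 × 10⁻¹⁴ J.
p = √(2mKE) = √(2 × 1.675 × 10⁻²⁷ × 9.852 × 10⁻¹⁴) = 1.817 × 10⁻²⁰ kg·m/s.
λ = h/p = 6.626 × 10⁻³⁴ / 1.817 × 10⁻²⁰ = 3.65 × 10⁻¹⁴ m = 36.5 fm.

λ = 36.5 fm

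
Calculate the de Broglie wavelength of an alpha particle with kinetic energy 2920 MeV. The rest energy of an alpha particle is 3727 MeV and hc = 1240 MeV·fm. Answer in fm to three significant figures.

Total energy E = KE + m₀c² = 2920 + 3727 = 6647 MeV.
(pc)² = E² − (m₀c²)² = (6647)² − (3727)² = 3.029 × 10⁷ MeV², so pc = 5504 MeV.
λ = hc/(pc) = 1240 MeV·fm / 5504 MeV = 0.225 fm.

λ = 0.225 fm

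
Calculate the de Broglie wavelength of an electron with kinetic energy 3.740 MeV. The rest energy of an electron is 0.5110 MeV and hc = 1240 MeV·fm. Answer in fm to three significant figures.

Total energy E = KE + m₀c² = 3.740 + 0.5110 = 4.2510 MeV.
(pc)² = E² − (m₀c²)² = (4.2510)² − (0.5110)² = 17.81 MeV², so pc = 4.220 MeV.
λ = hc/(pc) = 1240 MeV·fm / 4.220 MeV = 294 fm.

λ = 294 fm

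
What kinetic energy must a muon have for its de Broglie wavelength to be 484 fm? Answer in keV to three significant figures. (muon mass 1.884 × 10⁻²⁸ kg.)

KE = 31.0 keV

p = h/λ = 6.626 × 10⁻³⁴ / 4.840 × 10⁻¹³ = 1.369 × 10⁻²¹ kg·m/s.
KE = p²/(2m) = (1.369 × 10⁻²¹)² / (2 × 1.884 × 10⁻²⁸) = 4.974 × 10⁻¹⁵ J = 31.0 keV.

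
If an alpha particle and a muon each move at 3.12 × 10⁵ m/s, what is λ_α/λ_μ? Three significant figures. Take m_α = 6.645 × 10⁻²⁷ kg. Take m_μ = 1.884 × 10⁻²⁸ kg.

At fixed v, p = mv so λ = h/(mv) ∝ 1/m.
λ_α/λ_μ = m_μ/m_α = 1.884 × 10⁻²⁸/6.645 × 10⁻²⁷ = 0.0284.

λ_α/λ_μ = 0.0284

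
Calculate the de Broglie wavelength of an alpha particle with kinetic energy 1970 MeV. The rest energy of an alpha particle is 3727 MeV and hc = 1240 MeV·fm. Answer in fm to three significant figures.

λ = 0.288 fm

Total energy E = KE + m₀c² = 1970 + 3727 = 5697 MeV.
(pc)² = E² − (m₀c²)² = (5697)² − (3727)² = 1.857 × 10⁷ MeV², so pc = 4309 MeV.
λ = hc/(pc) = 1240 MeV·fm / 4309 MeV = 0.288 fm.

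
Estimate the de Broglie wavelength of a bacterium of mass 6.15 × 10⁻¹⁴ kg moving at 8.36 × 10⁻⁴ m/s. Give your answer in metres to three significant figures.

p = mv = 6.15 × 10⁻¹⁴ × 8.36 × 10⁻⁴ = 5.141 × 10⁻¹⁷ kg·m/s.
λ = h/p = 6.626 × 10⁻³⁴ / 5.141 × 10⁻¹⁷ = 1.29 × 10⁻¹⁷ m.

λ = 1.29 × 10⁻¹⁷ m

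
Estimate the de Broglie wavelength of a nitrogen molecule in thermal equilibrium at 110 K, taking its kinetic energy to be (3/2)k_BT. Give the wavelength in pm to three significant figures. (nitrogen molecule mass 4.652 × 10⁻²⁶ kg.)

λ = 45.5 pm

KE = (3/2)k_BT = 1.5 × 1.381 × 10⁻²³ × 110 = 2.279 × 10⁻²¹ J.
p = √(2mKE) = √(2 × 4.652 × 10⁻²⁶ × 2.279 × 10⁻²¹) = 1.456 × 10⁻²³ kg·m/s.
λ = h/p = 4.55 × 10⁻¹¹ m = 45.5 pm.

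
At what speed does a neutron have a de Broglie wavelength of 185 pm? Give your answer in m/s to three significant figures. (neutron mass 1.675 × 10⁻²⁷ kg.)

v = 2140 m/s

p = h/λ = 6.626 × 10⁻³⁴ / 1.850 × 10⁻¹⁰ = 3.582 × 10⁻²⁴ kg·m/s.
v = p/m = 3.582 × 10⁻²⁴ / 1.675 × 10⁻²⁷ = 2.14 × 10³ m/s = 2140 m/s.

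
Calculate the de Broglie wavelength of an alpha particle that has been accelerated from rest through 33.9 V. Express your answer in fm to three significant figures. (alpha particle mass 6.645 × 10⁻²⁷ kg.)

KE = 2eV = 2 × 1.602 × 10⁻¹⁹ × 33.90 = 1.086 × 10⁻¹⁷ J.
p = √(2mKE) = √(2 × 6.645 × 10⁻²⁷ × 1.086 × 10⁻¹⁷) = 3.799 × 10⁻²² kg·m/s.
λ = h/p = 6.626 × 10⁻³⁴ / 3.799 × 10⁻²² = 1.74 × 10⁻¹² m = 1740 fm.

λ = 1740 fm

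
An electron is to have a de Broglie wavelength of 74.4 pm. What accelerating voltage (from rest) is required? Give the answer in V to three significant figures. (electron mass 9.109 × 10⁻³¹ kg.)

p = h/λ = 6.626 × 10⁻³⁴ / 7.440 × 10⁻¹¹ = 8.906 × 10⁻²⁴ kg·m/s.
KE = p²/(2m) = 4.354 × 10⁻¹⁷ J.
V = KE/e = 4.354 × 10⁻¹⁷ / (1.602 × 10⁻¹⁹) = 272 V.

V = 272 V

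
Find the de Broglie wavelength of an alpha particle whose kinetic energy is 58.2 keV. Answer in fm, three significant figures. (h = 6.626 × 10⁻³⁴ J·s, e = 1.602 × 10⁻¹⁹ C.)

KE = 58.2 keV = 9.324 × 10⁻¹⁵ J.
p = √(2mKE) = √(2 × 6.645 × 10⁻²⁷ × 9.324 × 10⁻¹⁵) = 1.113 × 10⁻²⁰ kg·m/s.
λ = h/p = 6.626 × 10⁻³⁴ / 1.113 × 10⁻²⁰ = 5.95 × 10⁻¹⁴ m = 59.5 fm.

λ = 59.5 fm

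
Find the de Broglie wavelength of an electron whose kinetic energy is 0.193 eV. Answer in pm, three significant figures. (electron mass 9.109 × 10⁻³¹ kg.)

λ = 2790 pm

KE = 0.193 eV = 3.092 × 10⁻²⁰ J.
p = √(2mKE) = √(2 × 9.109 × 10⁻³¹ × 3.092 × 10⁻²⁰) = 2.373 × 10⁻²⁵ kg·m/s.
λ = h/p = 6.626 × 10⁻³⁴ / 2.373 × 10⁻²⁵ = 2.79 × 10⁻⁹ m = 2790 pm.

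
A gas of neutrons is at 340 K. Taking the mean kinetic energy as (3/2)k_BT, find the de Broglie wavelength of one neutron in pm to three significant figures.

λ = 136 pm

KE = (3/2)k_BT = 1.5 × 1.381 × 10⁻²³ × 340 = 7.043 × 10⁻²¹ J.
p = √(2mKE) = √(2 × 1.675 × 10⁻²⁷ × 7.043 × 10⁻²¹) = 4.857 × 10⁻²⁴ kg·m/s.
λ = h/p = 1.36 × 10⁻¹⁰ m = 136 pm.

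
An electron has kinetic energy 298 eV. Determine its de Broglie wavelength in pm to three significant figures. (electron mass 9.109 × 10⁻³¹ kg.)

KE = 298 eV = 4.774 × 10⁻¹⁷ J.
p = √(2mKE) = √(2 × 9.109 × 10⁻³¹ × 4.774 × 10⁻¹⁷) = 9.326 × 10⁻²⁴ kg·m/s.
λ = h/p = 6.626 × 10⁻³⁴ / 9.326 × 10⁻²⁴ = 7.10 × 10⁻¹¹ m = 71.0 pm.

λ = 71.0 pm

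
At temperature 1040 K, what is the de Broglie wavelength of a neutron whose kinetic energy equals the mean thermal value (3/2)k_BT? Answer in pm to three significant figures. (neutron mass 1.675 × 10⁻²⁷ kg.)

KE = (3/2)k_BT = 1.5 × 1.381 × 10⁻²³ × 1040 = 2.154 × 10⁻²⁰ J.
p = √(2mKE) = √(2 × 1.675 × 10⁻²⁷ × 2.154 × 10⁻²⁰) = 8.495 × 10⁻²⁴ kg·m/s.
λ = h/p = 7.80 × 10⁻¹¹ m = 78.0 pm.

λ = 78.0 pm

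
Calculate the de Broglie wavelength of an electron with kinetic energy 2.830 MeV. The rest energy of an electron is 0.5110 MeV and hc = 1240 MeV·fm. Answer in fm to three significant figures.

λ = 376 fm

Total energy E = KE + m₀c² = 2.830 + 0.5110 = 3.3410 MeV.
(pc)² = E² − (m₀c²)² = (3.3410)² − (0.5110)² = 10.90 MeV², so pc = 3.302 MeV.
λ = hc/(pc) = 1240 MeV·fm / 3.302 MeV = 376 fm.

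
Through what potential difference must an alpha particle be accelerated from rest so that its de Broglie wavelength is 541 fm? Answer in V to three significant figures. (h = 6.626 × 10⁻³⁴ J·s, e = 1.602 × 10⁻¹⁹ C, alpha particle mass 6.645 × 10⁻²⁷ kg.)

V = 352 V

p = h/λ = 6.626 × 10⁻³⁴ / 5.410 × 10⁻¹³ = 1.225 × 10⁻²¹ kg·m/s.
KE = p²/(2m) = 1.129 × 10⁻¹⁶ J.
V = KE/2e = 1.129 × 10⁻¹⁶ / (2 × 1.602 × 10⁻¹⁹) = 352 V.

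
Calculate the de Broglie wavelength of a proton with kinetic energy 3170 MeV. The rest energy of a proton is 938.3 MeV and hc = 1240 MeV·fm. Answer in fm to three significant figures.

Total energy E = KE + m₀c² = 3170 + 938.3 = 4108.3 MeV.
(pc)² = E² − (m₀c²)² = (4108.3)² − (938.3)² = 1.600 × 10⁷ MeV², so pc = 4000 MeV.
λ = hc/(pc) = 1240 MeV·fm / 4000 MeV = 0.310 fm.

λ = 0.310 fm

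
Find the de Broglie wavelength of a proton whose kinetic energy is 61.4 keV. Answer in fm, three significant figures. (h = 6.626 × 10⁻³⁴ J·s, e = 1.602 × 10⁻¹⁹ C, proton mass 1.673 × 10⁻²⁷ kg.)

KE = 61.4 keV = 9.836 × 10⁻¹⁵ J.
p = √(2mKE) = √(2 × 1.673 × 10⁻²⁷ × 9.836 × 10⁻¹⁵) = 5.737 × 10⁻²¹ kg·m/s.
λ = h/p = 6.626 × 10⁻³⁴ / 5.737 × 10⁻²¹ = 1.15 × 10⁻¹³ m = 115 fm.

λ = 115 fm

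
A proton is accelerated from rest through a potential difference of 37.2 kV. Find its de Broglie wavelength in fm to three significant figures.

KE = eV = 1.602 × 10⁻¹⁹ × 3.720 × 10⁴ = 5.959 × 10⁻¹⁵ J.
p = √(2mKE) = √(2 × 1.673 × 10⁻²⁷ × 5.959 × 10⁻¹⁵) = 4.465 × 10⁻²¹ kg·m/s.
λ = h/p = 6.626 × 10⁻³⁴ / 4.465 × 10⁻²¹ = 1.48 × 10⁻¹³ m = 148 fm.

λ = 148 fm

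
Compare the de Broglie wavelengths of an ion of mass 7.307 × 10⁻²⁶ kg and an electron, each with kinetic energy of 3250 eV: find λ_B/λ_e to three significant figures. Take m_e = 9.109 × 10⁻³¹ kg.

At fixed KE, p = √(2mKE) so λ = h/p ∝ 1/√m.
λ_B/λ_e = √(m_e/m_B) = √(9.109 × 10⁻³¹/7.307 × 10⁻²⁶) = √(1.247 × 10⁻⁵) = 3.53 × 10⁻³.

λ_B/λ_e = 3.53 × 10⁻³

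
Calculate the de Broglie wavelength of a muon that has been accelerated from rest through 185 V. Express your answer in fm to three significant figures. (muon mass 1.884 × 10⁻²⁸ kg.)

KE = eV = 1.602 × 10⁻¹⁹ × 185.0 = 2.964 × 10⁻¹⁷ J.
p = √(2mKE) = √(2 × 1.884 × 10⁻²⁸ × 2.964 × 10⁻¹⁷) = 1.057 × 10⁻²² kg·m/s.
λ = h/p = 6.626 × 10⁻³⁴ / 1.057 × 10⁻²² = 6.27 × 10⁻¹² m = 6270 fm.

λ = 6270 fm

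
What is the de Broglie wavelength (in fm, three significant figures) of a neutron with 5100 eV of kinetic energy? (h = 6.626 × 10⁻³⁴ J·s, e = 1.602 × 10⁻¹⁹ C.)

KE = 5100 eV = 8.170 × 10⁻¹⁶ J.
p = √(2mKE) = √(2 × 1.675 × 10⁻²⁷ × 8.170 × 10⁻¹⁶) = 1.654 × 10⁻²¹ kg·m/s.
λ = h/p = 6.626 × 10⁻³⁴ / 1.654 × 10⁻²¹ = 4.01 × 10⁻¹³ m = 401 fm.

λ = 401 fm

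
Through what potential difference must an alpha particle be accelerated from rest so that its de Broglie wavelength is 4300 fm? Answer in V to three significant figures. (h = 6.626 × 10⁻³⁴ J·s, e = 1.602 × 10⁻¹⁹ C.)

V = 5.58 V

p = h/λ = 6.626 × 10⁻³⁴ / 4.300 × 10⁻¹² = 1.541 × 10⁻²² kg·m/s.
KE = p²/(2m) = 1.787 × 10⁻¹⁸ J.
V = KE/2e = 1.787 × 10⁻¹⁸ / (2 × 1.602 × 10⁻¹⁹) = 5.58 V.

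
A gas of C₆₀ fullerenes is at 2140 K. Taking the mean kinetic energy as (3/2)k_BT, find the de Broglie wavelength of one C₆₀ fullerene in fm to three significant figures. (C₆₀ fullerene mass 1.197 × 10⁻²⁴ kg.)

KE = (3/2)k_BT = 1.5 × 1.381 × 10⁻²³ × 2140 = 4.433 × 10⁻²⁰ J.
p = √(2mKE) = √(2 × 1.197 × 10⁻²⁴ × 4.433 × 10⁻²⁰) = 3.258 × 10⁻²² kg·m/s.
λ = h/p = 2.03 × 10⁻¹² m = 2030 fm.

λ = 2030 fm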